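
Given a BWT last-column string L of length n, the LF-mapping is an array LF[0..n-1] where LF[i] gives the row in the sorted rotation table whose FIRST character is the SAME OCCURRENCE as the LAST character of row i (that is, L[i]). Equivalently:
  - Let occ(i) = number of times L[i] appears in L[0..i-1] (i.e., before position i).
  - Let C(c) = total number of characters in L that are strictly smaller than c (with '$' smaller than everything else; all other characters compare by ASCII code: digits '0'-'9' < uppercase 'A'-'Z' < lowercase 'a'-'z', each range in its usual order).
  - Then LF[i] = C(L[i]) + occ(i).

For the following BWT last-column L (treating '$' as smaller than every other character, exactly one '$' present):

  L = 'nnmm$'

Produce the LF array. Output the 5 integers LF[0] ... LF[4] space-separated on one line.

Char counts: '$':1, 'm':2, 'n':2
C (first-col start): C('$')=0, C('m')=1, C('n')=3
L[0]='n': occ=0, LF[0]=C('n')+0=3+0=3
L[1]='n': occ=1, LF[1]=C('n')+1=3+1=4
L[2]='m': occ=0, LF[2]=C('m')+0=1+0=1
L[3]='m': occ=1, LF[3]=C('m')+1=1+1=2
L[4]='$': occ=0, LF[4]=C('$')+0=0+0=0

Answer: 3 4 1 2 0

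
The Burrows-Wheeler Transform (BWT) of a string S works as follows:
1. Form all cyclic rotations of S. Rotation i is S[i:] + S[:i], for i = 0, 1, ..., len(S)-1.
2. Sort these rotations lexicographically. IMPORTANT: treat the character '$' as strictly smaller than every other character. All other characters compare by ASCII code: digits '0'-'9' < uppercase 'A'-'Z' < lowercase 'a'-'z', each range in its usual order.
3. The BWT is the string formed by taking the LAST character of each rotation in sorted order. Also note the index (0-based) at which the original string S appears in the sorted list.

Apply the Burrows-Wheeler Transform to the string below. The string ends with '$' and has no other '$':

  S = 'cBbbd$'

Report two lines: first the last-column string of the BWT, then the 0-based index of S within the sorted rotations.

All 6 rotations (rotation i = S[i:]+S[:i]):
  rot[0] = cBbbd$
  rot[1] = Bbbd$c
  rot[2] = bbd$cB
  rot[3] = bd$cBb
  rot[4] = d$cBbb
  rot[5] = $cBbbd
Sorted (with $ < everything):
  sorted[0] = $cBbbd  (last char: 'd')
  sorted[1] = Bbbd$c  (last char: 'c')
  sorted[2] = bbd$cB  (last char: 'B')
  sorted[3] = bd$cBb  (last char: 'b')
  sorted[4] = cBbbd$  (last char: '$')
  sorted[5] = d$cBbb  (last char: 'b')
Last column: dcBb$b
Original string S is at sorted index 4

Answer: dcBb$b
4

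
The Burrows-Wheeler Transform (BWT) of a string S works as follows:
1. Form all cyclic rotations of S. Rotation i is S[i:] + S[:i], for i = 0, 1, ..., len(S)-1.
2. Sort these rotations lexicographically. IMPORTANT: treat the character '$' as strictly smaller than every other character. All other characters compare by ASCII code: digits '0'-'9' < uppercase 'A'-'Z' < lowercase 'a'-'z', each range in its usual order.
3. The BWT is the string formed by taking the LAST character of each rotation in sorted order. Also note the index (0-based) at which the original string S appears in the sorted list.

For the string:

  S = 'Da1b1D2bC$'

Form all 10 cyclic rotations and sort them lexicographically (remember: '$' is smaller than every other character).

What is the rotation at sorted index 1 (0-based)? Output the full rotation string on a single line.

Answer: 1D2bC$Da1b

Derivation:
All 10 rotations (rotation i = S[i:]+S[:i]):
  rot[0] = Da1b1D2bC$
  rot[1] = a1b1D2bC$D
  rot[2] = 1b1D2bC$Da
  rot[3] = b1D2bC$Da1
  rot[4] = 1D2bC$Da1b
  rot[5] = D2bC$Da1b1
  rot[6] = 2bC$Da1b1D
  rot[7] = bC$Da1b1D2
  rot[8] = C$Da1b1D2b
  rot[9] = $Da1b1D2bC
Sorted (with $ < everything):
  sorted[0] = $Da1b1D2bC
  sorted[1] = 1D2bC$Da1b
  sorted[2] = 1b1D2bC$Da
  sorted[3] = 2bC$Da1b1D
  sorted[4] = C$Da1b1D2b
  sorted[5] = D2bC$Da1b1
  sorted[6] = Da1b1D2bC$
  sorted[7] = a1b1D2bC$D
  sorted[8] = b1D2bC$Da1
  sorted[9] = bC$Da1b1D2
sorted[1] = 1D2bC$Da1b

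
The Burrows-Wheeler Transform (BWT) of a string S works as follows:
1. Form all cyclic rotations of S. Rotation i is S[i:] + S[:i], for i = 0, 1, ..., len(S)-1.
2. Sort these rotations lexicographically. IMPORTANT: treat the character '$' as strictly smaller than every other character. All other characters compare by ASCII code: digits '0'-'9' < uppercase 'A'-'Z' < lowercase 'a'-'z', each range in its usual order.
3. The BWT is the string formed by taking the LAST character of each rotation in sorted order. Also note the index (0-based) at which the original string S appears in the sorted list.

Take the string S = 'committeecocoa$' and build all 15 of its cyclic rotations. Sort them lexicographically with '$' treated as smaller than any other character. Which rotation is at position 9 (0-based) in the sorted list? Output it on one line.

Answer: mmitteecocoa$co

Derivation:
All 15 rotations (rotation i = S[i:]+S[:i]):
  rot[0] = committeecocoa$
  rot[1] = ommitteecocoa$c
  rot[2] = mmitteecocoa$co
  rot[3] = mitteecocoa$com
  rot[4] = itteecocoa$comm
  rot[5] = tteecocoa$commi
  rot[6] = teecocoa$commit
  rot[7] = eecocoa$committ
  rot[8] = ecocoa$committe
  rot[9] = cocoa$committee
  rot[10] = ocoa$committeec
  rot[11] = coa$committeeco
  rot[12] = oa$committeecoc
  rot[13] = a$committeecoco
  rot[14] = $committeecocoa
Sorted (with $ < everything):
  sorted[0] = $committeecocoa
  sorted[1] = a$committeecoco
  sorted[2] = coa$committeeco
  sorted[3] = cocoa$committee
  sorted[4] = committeecocoa$
  sorted[5] = ecocoa$committe
  sorted[6] = eecocoa$committ
  sorted[7] = itteecocoa$comm
  sorted[8] = mitteecocoa$com
  sorted[9] = mmitteecocoa$co
  sorted[10] = oa$committeecoc
  sorted[11] = ocoa$committeec
  sorted[12] = ommitteecocoa$c
  sorted[13] = teecocoa$commit
  sorted[14] = tteecocoa$commi
sorted[9] = mmitteecocoa$co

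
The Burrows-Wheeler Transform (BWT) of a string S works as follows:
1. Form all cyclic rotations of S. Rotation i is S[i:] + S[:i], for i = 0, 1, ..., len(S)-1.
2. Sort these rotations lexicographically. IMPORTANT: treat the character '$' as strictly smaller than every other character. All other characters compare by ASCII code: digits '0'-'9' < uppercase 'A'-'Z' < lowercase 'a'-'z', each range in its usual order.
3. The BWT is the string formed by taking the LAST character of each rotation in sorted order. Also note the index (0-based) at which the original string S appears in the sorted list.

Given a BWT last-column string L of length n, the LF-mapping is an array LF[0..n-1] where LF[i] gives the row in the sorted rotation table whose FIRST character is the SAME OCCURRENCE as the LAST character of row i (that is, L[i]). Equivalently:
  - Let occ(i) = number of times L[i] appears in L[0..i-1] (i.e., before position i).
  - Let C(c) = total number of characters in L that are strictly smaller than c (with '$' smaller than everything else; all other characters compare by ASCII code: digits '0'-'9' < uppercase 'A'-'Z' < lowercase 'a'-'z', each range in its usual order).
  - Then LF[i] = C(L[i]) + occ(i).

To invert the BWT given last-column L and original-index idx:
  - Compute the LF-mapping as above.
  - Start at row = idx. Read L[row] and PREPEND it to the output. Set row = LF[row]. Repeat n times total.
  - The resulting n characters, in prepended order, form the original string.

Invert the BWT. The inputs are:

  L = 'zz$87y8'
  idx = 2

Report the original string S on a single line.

Answer: 88z7yz$

Derivation:
LF mapping: 5 6 0 2 1 4 3
Walk LF starting at row 2, prepending L[row]:
  step 1: row=2, L[2]='$', prepend. Next row=LF[2]=0
  step 2: row=0, L[0]='z', prepend. Next row=LF[0]=5
  step 3: row=5, L[5]='y', prepend. Next row=LF[5]=4
  step 4: row=4, L[4]='7', prepend. Next row=LF[4]=1
  step 5: row=1, L[1]='z', prepend. Next row=LF[1]=6
  step 6: row=6, L[6]='8', prepend. Next row=LF[6]=3
  step 7: row=3, L[3]='8', prepend. Next row=LF[3]=2
Reversed output: 88z7yz$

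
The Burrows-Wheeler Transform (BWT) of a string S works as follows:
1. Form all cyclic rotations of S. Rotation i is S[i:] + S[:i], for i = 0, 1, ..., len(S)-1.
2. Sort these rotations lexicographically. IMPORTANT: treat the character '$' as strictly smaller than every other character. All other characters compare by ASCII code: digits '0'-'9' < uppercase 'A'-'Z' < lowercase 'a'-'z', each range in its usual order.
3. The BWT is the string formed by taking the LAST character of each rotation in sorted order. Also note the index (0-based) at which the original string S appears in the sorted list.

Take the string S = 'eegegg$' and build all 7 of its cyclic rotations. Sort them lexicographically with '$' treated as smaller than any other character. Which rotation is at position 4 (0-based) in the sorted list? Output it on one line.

All 7 rotations (rotation i = S[i:]+S[:i]):
  rot[0] = eegegg$
  rot[1] = egegg$e
  rot[2] = gegg$ee
  rot[3] = egg$eeg
  rot[4] = gg$eege
  rot[5] = g$eegeg
  rot[6] = $eegegg
Sorted (with $ < everything):
  sorted[0] = $eegegg
  sorted[1] = eegegg$
  sorted[2] = egegg$e
  sorted[3] = egg$eeg
  sorted[4] = g$eegeg
  sorted[5] = gegg$ee
  sorted[6] = gg$eege
sorted[4] = g$eegeg

Answer: g$eegeg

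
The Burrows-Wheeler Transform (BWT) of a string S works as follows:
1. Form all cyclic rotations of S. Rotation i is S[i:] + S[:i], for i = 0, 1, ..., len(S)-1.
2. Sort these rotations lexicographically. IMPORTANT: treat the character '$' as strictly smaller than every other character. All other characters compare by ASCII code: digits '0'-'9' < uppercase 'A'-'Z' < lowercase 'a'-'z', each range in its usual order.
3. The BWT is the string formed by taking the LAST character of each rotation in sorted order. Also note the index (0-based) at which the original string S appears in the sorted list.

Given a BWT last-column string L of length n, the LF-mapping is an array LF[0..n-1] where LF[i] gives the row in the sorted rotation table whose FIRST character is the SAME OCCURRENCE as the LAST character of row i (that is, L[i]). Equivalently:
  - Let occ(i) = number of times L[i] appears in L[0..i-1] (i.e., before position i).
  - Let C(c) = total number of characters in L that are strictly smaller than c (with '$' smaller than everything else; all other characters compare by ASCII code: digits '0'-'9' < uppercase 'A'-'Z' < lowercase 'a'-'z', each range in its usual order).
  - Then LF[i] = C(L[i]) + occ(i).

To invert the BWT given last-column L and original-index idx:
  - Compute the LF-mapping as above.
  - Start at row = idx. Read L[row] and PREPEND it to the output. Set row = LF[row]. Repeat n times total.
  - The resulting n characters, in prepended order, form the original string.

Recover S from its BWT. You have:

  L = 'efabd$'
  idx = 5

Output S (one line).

LF mapping: 4 5 1 2 3 0
Walk LF starting at row 5, prepending L[row]:
  step 1: row=5, L[5]='$', prepend. Next row=LF[5]=0
  step 2: row=0, L[0]='e', prepend. Next row=LF[0]=4
  step 3: row=4, L[4]='d', prepend. Next row=LF[4]=3
  step 4: row=3, L[3]='b', prepend. Next row=LF[3]=2
  step 5: row=2, L[2]='a', prepend. Next row=LF[2]=1
  step 6: row=1, L[1]='f', prepend. Next row=LF[1]=5
Reversed output: fabde$

Answer: fabde$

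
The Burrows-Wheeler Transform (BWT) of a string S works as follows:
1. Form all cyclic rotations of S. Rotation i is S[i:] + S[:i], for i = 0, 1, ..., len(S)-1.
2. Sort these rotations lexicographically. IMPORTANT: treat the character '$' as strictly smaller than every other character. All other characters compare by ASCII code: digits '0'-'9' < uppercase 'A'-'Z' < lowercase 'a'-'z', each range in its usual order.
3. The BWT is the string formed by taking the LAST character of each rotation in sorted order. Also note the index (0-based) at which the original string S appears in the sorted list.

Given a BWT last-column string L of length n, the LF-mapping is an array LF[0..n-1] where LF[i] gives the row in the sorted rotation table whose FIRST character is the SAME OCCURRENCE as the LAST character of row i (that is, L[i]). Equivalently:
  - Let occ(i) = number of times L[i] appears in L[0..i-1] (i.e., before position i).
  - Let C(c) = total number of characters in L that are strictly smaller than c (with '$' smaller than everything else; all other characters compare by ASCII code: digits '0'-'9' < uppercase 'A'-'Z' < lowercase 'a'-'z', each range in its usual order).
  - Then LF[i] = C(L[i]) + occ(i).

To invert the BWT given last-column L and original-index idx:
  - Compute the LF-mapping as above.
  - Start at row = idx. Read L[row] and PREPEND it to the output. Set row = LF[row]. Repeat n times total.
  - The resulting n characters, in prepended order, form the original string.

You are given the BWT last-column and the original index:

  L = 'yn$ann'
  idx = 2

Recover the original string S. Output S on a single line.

Answer: nanny$

Derivation:
LF mapping: 5 2 0 1 3 4
Walk LF starting at row 2, prepending L[row]:
  step 1: row=2, L[2]='$', prepend. Next row=LF[2]=0
  step 2: row=0, L[0]='y', prepend. Next row=LF[0]=5
  step 3: row=5, L[5]='n', prepend. Next row=LF[5]=4
  step 4: row=4, L[4]='n', prepend. Next row=LF[4]=3
  step 5: row=3, L[3]='a', prepend. Next row=LF[3]=1
  step 6: row=1, L[1]='n', prepend. Next row=LF[1]=2
Reversed output: nanny$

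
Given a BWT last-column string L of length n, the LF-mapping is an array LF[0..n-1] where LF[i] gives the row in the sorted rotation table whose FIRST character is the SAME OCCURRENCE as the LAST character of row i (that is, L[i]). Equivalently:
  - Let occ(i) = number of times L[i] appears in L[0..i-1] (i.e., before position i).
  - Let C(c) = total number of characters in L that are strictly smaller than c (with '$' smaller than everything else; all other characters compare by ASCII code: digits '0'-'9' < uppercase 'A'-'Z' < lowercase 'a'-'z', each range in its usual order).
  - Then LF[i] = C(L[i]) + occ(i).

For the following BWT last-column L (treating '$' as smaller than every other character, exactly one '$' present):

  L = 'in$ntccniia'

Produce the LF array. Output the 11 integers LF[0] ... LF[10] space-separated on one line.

Answer: 4 7 0 8 10 2 3 9 5 6 1

Derivation:
Char counts: '$':1, 'a':1, 'c':2, 'i':3, 'n':3, 't':1
C (first-col start): C('$')=0, C('a')=1, C('c')=2, C('i')=4, C('n')=7, C('t')=10
L[0]='i': occ=0, LF[0]=C('i')+0=4+0=4
L[1]='n': occ=0, LF[1]=C('n')+0=7+0=7
L[2]='$': occ=0, LF[2]=C('$')+0=0+0=0
L[3]='n': occ=1, LF[3]=C('n')+1=7+1=8
L[4]='t': occ=0, LF[4]=C('t')+0=10+0=10
L[5]='c': occ=0, LF[5]=C('c')+0=2+0=2
L[6]='c': occ=1, LF[6]=C('c')+1=2+1=3
L[7]='n': occ=2, LF[7]=C('n')+2=7+2=9
L[8]='i': occ=1, LF[8]=C('i')+1=4+1=5
L[9]='i': occ=2, LF[9]=C('i')+2=4+2=6
L[10]='a': occ=0, LF[10]=C('a')+0=1+0=1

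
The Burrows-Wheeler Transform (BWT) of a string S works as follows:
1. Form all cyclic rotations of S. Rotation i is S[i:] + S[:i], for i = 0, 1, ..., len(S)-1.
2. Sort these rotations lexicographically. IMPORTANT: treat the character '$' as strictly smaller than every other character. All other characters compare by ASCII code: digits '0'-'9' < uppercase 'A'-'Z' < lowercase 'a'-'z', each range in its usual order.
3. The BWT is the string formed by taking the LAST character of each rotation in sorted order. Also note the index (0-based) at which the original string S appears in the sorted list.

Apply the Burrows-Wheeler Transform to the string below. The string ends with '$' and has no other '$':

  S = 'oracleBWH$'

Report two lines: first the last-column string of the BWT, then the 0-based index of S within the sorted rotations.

All 10 rotations (rotation i = S[i:]+S[:i]):
  rot[0] = oracleBWH$
  rot[1] = racleBWH$o
  rot[2] = acleBWH$or
  rot[3] = cleBWH$ora
  rot[4] = leBWH$orac
  rot[5] = eBWH$oracl
  rot[6] = BWH$oracle
  rot[7] = WH$oracleB
  rot[8] = H$oracleBW
  rot[9] = $oracleBWH
Sorted (with $ < everything):
  sorted[0] = $oracleBWH  (last char: 'H')
  sorted[1] = BWH$oracle  (last char: 'e')
  sorted[2] = H$oracleBW  (last char: 'W')
  sorted[3] = WH$oracleB  (last char: 'B')
  sorted[4] = acleBWH$or  (last char: 'r')
  sorted[5] = cleBWH$ora  (last char: 'a')
  sorted[6] = eBWH$oracl  (last char: 'l')
  sorted[7] = leBWH$orac  (last char: 'c')
  sorted[8] = oracleBWH$  (last char: '$')
  sorted[9] = racleBWH$o  (last char: 'o')
Last column: HeWBralc$o
Original string S is at sorted index 8

Answer: HeWBralc$o
8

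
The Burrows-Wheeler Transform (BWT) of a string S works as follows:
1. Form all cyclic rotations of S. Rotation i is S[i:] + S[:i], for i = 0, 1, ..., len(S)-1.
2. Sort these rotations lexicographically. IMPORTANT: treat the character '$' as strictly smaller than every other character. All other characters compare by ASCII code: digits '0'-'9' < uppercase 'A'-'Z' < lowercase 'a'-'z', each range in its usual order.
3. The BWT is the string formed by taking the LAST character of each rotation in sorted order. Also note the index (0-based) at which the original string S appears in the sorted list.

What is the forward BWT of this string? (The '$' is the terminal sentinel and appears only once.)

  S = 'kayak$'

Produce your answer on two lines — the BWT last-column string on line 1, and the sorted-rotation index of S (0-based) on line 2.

Answer: kyka$a
4

Derivation:
All 6 rotations (rotation i = S[i:]+S[:i]):
  rot[0] = kayak$
  rot[1] = ayak$k
  rot[2] = yak$ka
  rot[3] = ak$kay
  rot[4] = k$kaya
  rot[5] = $kayak
Sorted (with $ < everything):
  sorted[0] = $kayak  (last char: 'k')
  sorted[1] = ak$kay  (last char: 'y')
  sorted[2] = ayak$k  (last char: 'k')
  sorted[3] = k$kaya  (last char: 'a')
  sorted[4] = kayak$  (last char: '$')
  sorted[5] = yak$ka  (last char: 'a')
Last column: kyka$a
Original string S is at sorted index 4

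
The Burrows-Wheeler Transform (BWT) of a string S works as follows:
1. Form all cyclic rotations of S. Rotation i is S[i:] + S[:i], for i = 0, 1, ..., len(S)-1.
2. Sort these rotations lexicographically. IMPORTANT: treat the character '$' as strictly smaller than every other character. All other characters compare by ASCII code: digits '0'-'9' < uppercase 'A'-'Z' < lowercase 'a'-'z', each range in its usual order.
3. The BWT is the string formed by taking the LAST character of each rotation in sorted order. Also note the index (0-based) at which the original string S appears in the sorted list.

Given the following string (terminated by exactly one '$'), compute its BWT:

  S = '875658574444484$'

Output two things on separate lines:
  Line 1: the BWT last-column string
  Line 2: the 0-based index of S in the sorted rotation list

Answer: 487444478655845$
15

Derivation:
All 16 rotations (rotation i = S[i:]+S[:i]):
  rot[0] = 875658574444484$
  rot[1] = 75658574444484$8
  rot[2] = 5658574444484$87
  rot[3] = 658574444484$875
  rot[4] = 58574444484$8756
  rot[5] = 8574444484$87565
  rot[6] = 574444484$875658
  rot[7] = 74444484$8756585
  rot[8] = 4444484$87565857
  rot[9] = 444484$875658574
  rot[10] = 44484$8756585744
  rot[11] = 4484$87565857444
  rot[12] = 484$875658574444
  rot[13] = 84$8756585744444
  rot[14] = 4$87565857444448
  rot[15] = $875658574444484
Sorted (with $ < everything):
  sorted[0] = $875658574444484  (last char: '4')
  sorted[1] = 4$87565857444448  (last char: '8')
  sorted[2] = 4444484$87565857  (last char: '7')
  sorted[3] = 444484$875658574  (last char: '4')
  sorted[4] = 44484$8756585744  (last char: '4')
  sorted[5] = 4484$87565857444  (last char: '4')
  sorted[6] = 484$875658574444  (last char: '4')
  sorted[7] = 5658574444484$87  (last char: '7')
  sorted[8] = 574444484$875658  (last char: '8')
  sorted[9] = 58574444484$8756  (last char: '6')
  sorted[10] = 658574444484$875  (last char: '5')
  sorted[11] = 74444484$8756585  (last char: '5')
  sorted[12] = 75658574444484$8  (last char: '8')
  sorted[13] = 84$8756585744444  (last char: '4')
  sorted[14] = 8574444484$87565  (last char: '5')
  sorted[15] = 875658574444484$  (last char: '$')
Last column: 487444478655845$
Original string S is at sorted index 15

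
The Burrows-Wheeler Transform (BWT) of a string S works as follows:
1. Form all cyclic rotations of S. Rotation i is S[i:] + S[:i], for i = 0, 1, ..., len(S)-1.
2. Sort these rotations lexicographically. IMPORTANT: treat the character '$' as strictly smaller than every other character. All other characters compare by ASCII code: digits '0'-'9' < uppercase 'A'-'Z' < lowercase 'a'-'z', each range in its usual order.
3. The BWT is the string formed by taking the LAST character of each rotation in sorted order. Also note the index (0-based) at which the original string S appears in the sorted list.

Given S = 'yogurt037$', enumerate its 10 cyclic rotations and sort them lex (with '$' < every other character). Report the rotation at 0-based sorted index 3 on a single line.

All 10 rotations (rotation i = S[i:]+S[:i]):
  rot[0] = yogurt037$
  rot[1] = ogurt037$y
  rot[2] = gurt037$yo
  rot[3] = urt037$yog
  rot[4] = rt037$yogu
  rot[5] = t037$yogur
  rot[6] = 037$yogurt
  rot[7] = 37$yogurt0
  rot[8] = 7$yogurt03
  rot[9] = $yogurt037
Sorted (with $ < everything):
  sorted[0] = $yogurt037
  sorted[1] = 037$yogurt
  sorted[2] = 37$yogurt0
  sorted[3] = 7$yogurt03
  sorted[4] = gurt037$yo
  sorted[5] = ogurt037$y
  sorted[6] = rt037$yogu
  sorted[7] = t037$yogur
  sorted[8] = urt037$yog
  sorted[9] = yogurt037$
sorted[3] = 7$yogurt03

Answer: 7$yogurt03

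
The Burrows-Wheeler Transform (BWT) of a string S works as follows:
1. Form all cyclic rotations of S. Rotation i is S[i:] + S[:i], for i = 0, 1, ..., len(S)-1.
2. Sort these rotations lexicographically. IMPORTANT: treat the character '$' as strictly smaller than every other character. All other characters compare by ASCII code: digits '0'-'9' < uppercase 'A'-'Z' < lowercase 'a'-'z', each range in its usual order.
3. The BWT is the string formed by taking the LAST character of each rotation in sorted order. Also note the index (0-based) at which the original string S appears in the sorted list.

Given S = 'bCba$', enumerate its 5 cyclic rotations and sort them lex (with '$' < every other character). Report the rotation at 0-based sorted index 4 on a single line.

Answer: ba$bC

Derivation:
All 5 rotations (rotation i = S[i:]+S[:i]):
  rot[0] = bCba$
  rot[1] = Cba$b
  rot[2] = ba$bC
  rot[3] = a$bCb
  rot[4] = $bCba
Sorted (with $ < everything):
  sorted[0] = $bCba
  sorted[1] = Cba$b
  sorted[2] = a$bCb
  sorted[3] = bCba$
  sorted[4] = ba$bC
sorted[4] = ba$bC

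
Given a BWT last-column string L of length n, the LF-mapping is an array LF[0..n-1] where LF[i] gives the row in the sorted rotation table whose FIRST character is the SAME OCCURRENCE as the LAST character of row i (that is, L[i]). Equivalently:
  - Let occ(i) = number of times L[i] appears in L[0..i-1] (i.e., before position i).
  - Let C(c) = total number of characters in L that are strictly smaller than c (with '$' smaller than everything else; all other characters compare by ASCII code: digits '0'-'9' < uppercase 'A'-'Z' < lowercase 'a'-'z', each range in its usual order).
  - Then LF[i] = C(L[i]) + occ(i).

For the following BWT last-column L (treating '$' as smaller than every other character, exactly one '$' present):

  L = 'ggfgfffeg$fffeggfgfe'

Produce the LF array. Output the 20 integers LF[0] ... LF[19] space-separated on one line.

Char counts: '$':1, 'e':3, 'f':9, 'g':7
C (first-col start): C('$')=0, C('e')=1, C('f')=4, C('g')=13
L[0]='g': occ=0, LF[0]=C('g')+0=13+0=13
L[1]='g': occ=1, LF[1]=C('g')+1=13+1=14
L[2]='f': occ=0, LF[2]=C('f')+0=4+0=4
L[3]='g': occ=2, LF[3]=C('g')+2=13+2=15
L[4]='f': occ=1, LF[4]=C('f')+1=4+1=5
L[5]='f': occ=2, LF[5]=C('f')+2=4+2=6
L[6]='f': occ=3, LF[6]=C('f')+3=4+3=7
L[7]='e': occ=0, LF[7]=C('e')+0=1+0=1
L[8]='g': occ=3, LF[8]=C('g')+3=13+3=16
L[9]='$': occ=0, LF[9]=C('$')+0=0+0=0
L[10]='f': occ=4, LF[10]=C('f')+4=4+4=8
L[11]='f': occ=5, LF[11]=C('f')+5=4+5=9
L[12]='f': occ=6, LF[12]=C('f')+6=4+6=10
L[13]='e': occ=1, LF[13]=C('e')+1=1+1=2
L[14]='g': occ=4, LF[14]=C('g')+4=13+4=17
L[15]='g': occ=5, LF[15]=C('g')+5=13+5=18
L[16]='f': occ=7, LF[16]=C('f')+7=4+7=11
L[17]='g': occ=6, LF[17]=C('g')+6=13+6=19
L[18]='f': occ=8, LF[18]=C('f')+8=4+8=12
L[19]='e': occ=2, LF[19]=C('e')+2=1+2=3

Answer: 13 14 4 15 5 6 7 1 16 0 8 9 10 2 17 18 11 19 12 3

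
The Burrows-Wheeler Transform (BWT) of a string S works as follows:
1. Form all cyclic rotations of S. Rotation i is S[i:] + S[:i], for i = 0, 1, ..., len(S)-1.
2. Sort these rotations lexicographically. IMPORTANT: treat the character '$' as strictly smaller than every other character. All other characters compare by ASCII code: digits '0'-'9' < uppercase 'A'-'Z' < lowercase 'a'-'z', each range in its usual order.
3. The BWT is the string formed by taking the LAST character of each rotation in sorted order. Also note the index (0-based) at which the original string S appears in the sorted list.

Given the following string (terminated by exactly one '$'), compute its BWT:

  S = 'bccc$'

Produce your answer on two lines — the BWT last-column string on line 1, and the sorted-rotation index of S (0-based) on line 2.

All 5 rotations (rotation i = S[i:]+S[:i]):
  rot[0] = bccc$
  rot[1] = ccc$b
  rot[2] = cc$bc
  rot[3] = c$bcc
  rot[4] = $bccc
Sorted (with $ < everything):
  sorted[0] = $bccc  (last char: 'c')
  sorted[1] = bccc$  (last char: '$')
  sorted[2] = c$bcc  (last char: 'c')
  sorted[3] = cc$bc  (last char: 'c')
  sorted[4] = ccc$b  (last char: 'b')
Last column: c$ccb
Original string S is at sorted index 1

Answer: c$ccb
1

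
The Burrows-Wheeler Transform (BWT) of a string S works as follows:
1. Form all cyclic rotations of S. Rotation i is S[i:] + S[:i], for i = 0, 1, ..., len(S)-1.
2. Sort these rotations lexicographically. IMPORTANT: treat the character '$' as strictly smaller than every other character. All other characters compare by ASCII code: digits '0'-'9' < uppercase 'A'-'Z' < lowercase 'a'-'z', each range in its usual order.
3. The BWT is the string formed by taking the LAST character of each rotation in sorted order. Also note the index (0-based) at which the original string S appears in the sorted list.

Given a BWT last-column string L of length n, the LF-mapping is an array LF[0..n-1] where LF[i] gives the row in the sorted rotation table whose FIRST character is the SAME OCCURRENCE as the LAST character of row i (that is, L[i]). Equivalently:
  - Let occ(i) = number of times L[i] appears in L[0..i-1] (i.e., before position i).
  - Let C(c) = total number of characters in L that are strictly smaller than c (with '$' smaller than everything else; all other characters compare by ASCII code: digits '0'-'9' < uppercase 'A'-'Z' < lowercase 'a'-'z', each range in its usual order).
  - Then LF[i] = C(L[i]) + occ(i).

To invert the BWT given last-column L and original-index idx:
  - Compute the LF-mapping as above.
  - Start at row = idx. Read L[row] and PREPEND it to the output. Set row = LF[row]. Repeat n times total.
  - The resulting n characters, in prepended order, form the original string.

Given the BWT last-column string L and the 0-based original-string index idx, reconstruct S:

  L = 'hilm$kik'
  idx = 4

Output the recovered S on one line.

Answer: kkmilih$

Derivation:
LF mapping: 1 2 6 7 0 4 3 5
Walk LF starting at row 4, prepending L[row]:
  step 1: row=4, L[4]='$', prepend. Next row=LF[4]=0
  step 2: row=0, L[0]='h', prepend. Next row=LF[0]=1
  step 3: row=1, L[1]='i', prepend. Next row=LF[1]=2
  step 4: row=2, L[2]='l', prepend. Next row=LF[2]=6
  step 5: row=6, L[6]='i', prepend. Next row=LF[6]=3
  step 6: row=3, L[3]='m', prepend. Next row=LF[3]=7
  step 7: row=7, L[7]='k', prepend. Next row=LF[7]=5
  step 8: row=5, L[5]='k', prepend. Next row=LF[5]=4
Reversed output: kkmilih$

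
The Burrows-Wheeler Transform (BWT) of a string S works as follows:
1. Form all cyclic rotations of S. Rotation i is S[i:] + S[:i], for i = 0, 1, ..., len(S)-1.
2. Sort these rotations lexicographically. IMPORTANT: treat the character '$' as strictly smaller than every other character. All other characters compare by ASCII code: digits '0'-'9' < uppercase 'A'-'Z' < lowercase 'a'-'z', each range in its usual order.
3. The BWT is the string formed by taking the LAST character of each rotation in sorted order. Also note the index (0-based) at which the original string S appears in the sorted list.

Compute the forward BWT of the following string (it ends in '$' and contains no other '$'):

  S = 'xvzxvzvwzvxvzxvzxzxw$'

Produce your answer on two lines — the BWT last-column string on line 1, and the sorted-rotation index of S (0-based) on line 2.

Answer: wzzxxxxxvz$vzzzvwvvxv
10

Derivation:
All 21 rotations (rotation i = S[i:]+S[:i]):
  rot[0] = xvzxvzvwzvxvzxvzxzxw$
  rot[1] = vzxvzvwzvxvzxvzxzxw$x
  rot[2] = zxvzvwzvxvzxvzxzxw$xv
  rot[3] = xvzvwzvxvzxvzxzxw$xvz
  rot[4] = vzvwzvxvzxvzxzxw$xvzx
  rot[5] = zvwzvxvzxvzxzxw$xvzxv
  rot[6] = vwzvxvzxvzxzxw$xvzxvz
  rot[7] = wzvxvzxvzxzxw$xvzxvzv
  rot[8] = zvxvzxvzxzxw$xvzxvzvw
  rot[9] = vxvzxvzxzxw$xvzxvzvwz
  rot[10] = xvzxvzxzxw$xvzxvzvwzv
  rot[11] = vzxvzxzxw$xvzxvzvwzvx
  rot[12] = zxvzxzxw$xvzxvzvwzvxv
  rot[13] = xvzxzxw$xvzxvzvwzvxvz
  rot[14] = vzxzxw$xvzxvzvwzvxvzx
  rot[15] = zxzxw$xvzxvzvwzvxvzxv
  rot[16] = xzxw$xvzxvzvwzvxvzxvz
  rot[17] = zxw$xvzxvzvwzvxvzxvzx
  rot[18] = xw$xvzxvzvwzvxvzxvzxz
  rot[19] = w$xvzxvzvwzvxvzxvzxzx
  rot[20] = $xvzxvzvwzvxvzxvzxzxw
Sorted (with $ < everything):
  sorted[0] = $xvzxvzvwzvxvzxvzxzxw  (last char: 'w')
  sorted[1] = vwzvxvzxvzxzxw$xvzxvz  (last char: 'z')
  sorted[2] = vxvzxvzxzxw$xvzxvzvwz  (last char: 'z')
  sorted[3] = vzvwzvxvzxvzxzxw$xvzx  (last char: 'x')
  sorted[4] = vzxvzvwzvxvzxvzxzxw$x  (last char: 'x')
  sorted[5] = vzxvzxzxw$xvzxvzvwzvx  (last char: 'x')
  sorted[6] = vzxzxw$xvzxvzvwzvxvzx  (last char: 'x')
  sorted[7] = w$xvzxvzvwzvxvzxvzxzx  (last char: 'x')
  sorted[8] = wzvxvzxvzxzxw$xvzxvzv  (last char: 'v')
  sorted[9] = xvzvwzvxvzxvzxzxw$xvz  (last char: 'z')
  sorted[10] = xvzxvzvwzvxvzxvzxzxw$  (last char: '$')
  sorted[11] = xvzxvzxzxw$xvzxvzvwzv  (last char: 'v')
  sorted[12] = xvzxzxw$xvzxvzvwzvxvz  (last char: 'z')
  sorted[13] = xw$xvzxvzvwzvxvzxvzxz  (last char: 'z')
  sorted[14] = xzxw$xvzxvzvwzvxvzxvz  (last char: 'z')
  sorted[15] = zvwzvxvzxvzxzxw$xvzxv  (last char: 'v')
  sorted[16] = zvxvzxvzxzxw$xvzxvzvw  (last char: 'w')
  sorted[17] = zxvzvwzvxvzxvzxzxw$xv  (last char: 'v')
  sorted[18] = zxvzxzxw$xvzxvzvwzvxv  (last char: 'v')
  sorted[19] = zxw$xvzxvzvwzvxvzxvzx  (last char: 'x')
  sorted[20] = zxzxw$xvzxvzvwzvxvzxv  (last char: 'v')
Last column: wzzxxxxxvz$vzzzvwvvxv
Original string S is at sorted index 10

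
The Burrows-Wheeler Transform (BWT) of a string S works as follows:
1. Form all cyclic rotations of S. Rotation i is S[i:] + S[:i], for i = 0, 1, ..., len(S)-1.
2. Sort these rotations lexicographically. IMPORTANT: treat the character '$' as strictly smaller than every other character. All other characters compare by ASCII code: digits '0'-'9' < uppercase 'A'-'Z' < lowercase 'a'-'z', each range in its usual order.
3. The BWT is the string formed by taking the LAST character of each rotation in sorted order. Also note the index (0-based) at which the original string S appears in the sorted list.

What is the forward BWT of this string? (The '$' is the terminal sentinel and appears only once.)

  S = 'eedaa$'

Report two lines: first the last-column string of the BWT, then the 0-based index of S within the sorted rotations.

All 6 rotations (rotation i = S[i:]+S[:i]):
  rot[0] = eedaa$
  rot[1] = edaa$e
  rot[2] = daa$ee
  rot[3] = aa$eed
  rot[4] = a$eeda
  rot[5] = $eedaa
Sorted (with $ < everything):
  sorted[0] = $eedaa  (last char: 'a')
  sorted[1] = a$eeda  (last char: 'a')
  sorted[2] = aa$eed  (last char: 'd')
  sorted[3] = daa$ee  (last char: 'e')
  sorted[4] = edaa$e  (last char: 'e')
  sorted[5] = eedaa$  (last char: '$')
Last column: aadee$
Original string S is at sorted index 5

Answer: aadee$
5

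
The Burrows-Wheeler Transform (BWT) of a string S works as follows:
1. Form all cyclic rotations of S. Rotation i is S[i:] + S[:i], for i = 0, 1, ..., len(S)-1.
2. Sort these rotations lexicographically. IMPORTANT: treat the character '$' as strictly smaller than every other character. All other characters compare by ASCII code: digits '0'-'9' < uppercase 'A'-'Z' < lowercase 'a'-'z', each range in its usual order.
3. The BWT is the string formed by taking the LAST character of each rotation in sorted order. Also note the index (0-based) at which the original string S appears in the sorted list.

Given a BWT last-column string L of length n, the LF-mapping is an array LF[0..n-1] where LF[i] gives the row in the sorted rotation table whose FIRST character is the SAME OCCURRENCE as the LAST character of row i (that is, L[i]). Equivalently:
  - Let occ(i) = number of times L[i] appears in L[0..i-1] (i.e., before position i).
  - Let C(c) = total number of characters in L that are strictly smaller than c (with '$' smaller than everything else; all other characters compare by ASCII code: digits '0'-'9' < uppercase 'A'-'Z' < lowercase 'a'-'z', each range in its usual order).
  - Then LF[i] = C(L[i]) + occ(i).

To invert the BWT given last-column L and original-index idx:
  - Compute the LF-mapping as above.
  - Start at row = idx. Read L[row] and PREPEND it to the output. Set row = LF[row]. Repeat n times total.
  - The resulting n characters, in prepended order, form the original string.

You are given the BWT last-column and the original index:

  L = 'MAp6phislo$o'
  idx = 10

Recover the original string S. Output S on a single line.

LF mapping: 3 2 9 1 10 4 5 11 6 7 0 8
Walk LF starting at row 10, prepending L[row]:
  step 1: row=10, L[10]='$', prepend. Next row=LF[10]=0
  step 2: row=0, L[0]='M', prepend. Next row=LF[0]=3
  step 3: row=3, L[3]='6', prepend. Next row=LF[3]=1
  step 4: row=1, L[1]='A', prepend. Next row=LF[1]=2
  step 5: row=2, L[2]='p', prepend. Next row=LF[2]=9
  step 6: row=9, L[9]='o', prepend. Next row=LF[9]=7
  step 7: row=7, L[7]='s', prepend. Next row=LF[7]=11
  step 8: row=11, L[11]='o', prepend. Next row=LF[11]=8
  step 9: row=8, L[8]='l', prepend. Next row=LF[8]=6
  step 10: row=6, L[6]='i', prepend. Next row=LF[6]=5
  step 11: row=5, L[5]='h', prepend. Next row=LF[5]=4
  step 12: row=4, L[4]='p', prepend. Next row=LF[4]=10
Reversed output: philosopA6M$

Answer: philosopA6M$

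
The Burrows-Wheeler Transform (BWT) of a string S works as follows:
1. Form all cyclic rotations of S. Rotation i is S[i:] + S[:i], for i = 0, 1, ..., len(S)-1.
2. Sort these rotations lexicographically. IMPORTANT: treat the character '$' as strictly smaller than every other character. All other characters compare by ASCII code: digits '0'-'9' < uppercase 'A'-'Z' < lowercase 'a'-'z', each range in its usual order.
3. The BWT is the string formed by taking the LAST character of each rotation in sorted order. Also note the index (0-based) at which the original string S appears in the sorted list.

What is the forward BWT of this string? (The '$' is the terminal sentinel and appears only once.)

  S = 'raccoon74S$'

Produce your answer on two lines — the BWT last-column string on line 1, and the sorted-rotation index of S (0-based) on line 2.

All 11 rotations (rotation i = S[i:]+S[:i]):
  rot[0] = raccoon74S$
  rot[1] = accoon74S$r
  rot[2] = ccoon74S$ra
  rot[3] = coon74S$rac
  rot[4] = oon74S$racc
  rot[5] = on74S$racco
  rot[6] = n74S$raccoo
  rot[7] = 74S$raccoon
  rot[8] = 4S$raccoon7
  rot[9] = S$raccoon74
  rot[10] = $raccoon74S
Sorted (with $ < everything):
  sorted[0] = $raccoon74S  (last char: 'S')
  sorted[1] = 4S$raccoon7  (last char: '7')
  sorted[2] = 74S$raccoon  (last char: 'n')
  sorted[3] = S$raccoon74  (last char: '4')
  sorted[4] = accoon74S$r  (last char: 'r')
  sorted[5] = ccoon74S$ra  (last char: 'a')
  sorted[6] = coon74S$rac  (last char: 'c')
  sorted[7] = n74S$raccoo  (last char: 'o')
  sorted[8] = on74S$racco  (last char: 'o')
  sorted[9] = oon74S$racc  (last char: 'c')
  sorted[10] = raccoon74S$  (last char: '$')
Last column: S7n4racooc$
Original string S is at sorted index 10

Answer: S7n4racooc$
10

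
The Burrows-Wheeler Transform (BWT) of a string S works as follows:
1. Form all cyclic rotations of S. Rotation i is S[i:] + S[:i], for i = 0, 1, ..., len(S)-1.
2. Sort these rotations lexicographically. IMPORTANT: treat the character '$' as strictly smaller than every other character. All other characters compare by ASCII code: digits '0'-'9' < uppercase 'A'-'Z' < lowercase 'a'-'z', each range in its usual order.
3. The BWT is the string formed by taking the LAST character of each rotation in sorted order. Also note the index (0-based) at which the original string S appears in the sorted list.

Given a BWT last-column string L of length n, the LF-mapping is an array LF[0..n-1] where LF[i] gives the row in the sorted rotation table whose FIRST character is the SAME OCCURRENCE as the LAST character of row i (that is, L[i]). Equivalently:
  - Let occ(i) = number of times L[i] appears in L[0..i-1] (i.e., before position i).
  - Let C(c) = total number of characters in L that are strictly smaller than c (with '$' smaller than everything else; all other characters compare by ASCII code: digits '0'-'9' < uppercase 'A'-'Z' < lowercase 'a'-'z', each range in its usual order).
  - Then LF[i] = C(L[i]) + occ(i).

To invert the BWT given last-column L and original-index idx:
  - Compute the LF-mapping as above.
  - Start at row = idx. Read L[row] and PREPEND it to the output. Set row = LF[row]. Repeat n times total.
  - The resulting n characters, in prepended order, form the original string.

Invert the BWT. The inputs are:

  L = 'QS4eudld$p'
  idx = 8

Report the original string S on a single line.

LF mapping: 2 3 1 6 9 4 7 5 0 8
Walk LF starting at row 8, prepending L[row]:
  step 1: row=8, L[8]='$', prepend. Next row=LF[8]=0
  step 2: row=0, L[0]='Q', prepend. Next row=LF[0]=2
  step 3: row=2, L[2]='4', prepend. Next row=LF[2]=1
  step 4: row=1, L[1]='S', prepend. Next row=LF[1]=3
  step 5: row=3, L[3]='e', prepend. Next row=LF[3]=6
  step 6: row=6, L[6]='l', prepend. Next row=LF[6]=7
  step 7: row=7, L[7]='d', prepend. Next row=LF[7]=5
  step 8: row=5, L[5]='d', prepend. Next row=LF[5]=4
  step 9: row=4, L[4]='u', prepend. Next row=LF[4]=9
  step 10: row=9, L[9]='p', prepend. Next row=LF[9]=8
Reversed output: puddleS4Q$

Answer: puddleS4Q$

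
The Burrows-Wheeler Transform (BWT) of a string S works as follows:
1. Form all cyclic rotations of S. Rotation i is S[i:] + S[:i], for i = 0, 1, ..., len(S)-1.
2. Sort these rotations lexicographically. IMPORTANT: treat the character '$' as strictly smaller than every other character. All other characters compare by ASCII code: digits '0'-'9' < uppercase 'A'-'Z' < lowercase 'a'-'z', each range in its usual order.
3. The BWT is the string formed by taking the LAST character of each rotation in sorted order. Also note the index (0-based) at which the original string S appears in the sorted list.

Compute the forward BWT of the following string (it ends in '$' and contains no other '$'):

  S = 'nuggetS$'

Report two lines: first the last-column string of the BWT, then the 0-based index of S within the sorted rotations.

Answer: Stggu$en
5

Derivation:
All 8 rotations (rotation i = S[i:]+S[:i]):
  rot[0] = nuggetS$
  rot[1] = uggetS$n
  rot[2] = ggetS$nu
  rot[3] = getS$nug
  rot[4] = etS$nugg
  rot[5] = tS$nugge
  rot[6] = S$nugget
  rot[7] = $nuggetS
Sorted (with $ < everything):
  sorted[0] = $nuggetS  (last char: 'S')
  sorted[1] = S$nugget  (last char: 't')
  sorted[2] = etS$nugg  (last char: 'g')
  sorted[3] = getS$nug  (last char: 'g')
  sorted[4] = ggetS$nu  (last char: 'u')
  sorted[5] = nuggetS$  (last char: '$')
  sorted[6] = tS$nugge  (last char: 'e')
  sorted[7] = uggetS$n  (last char: 'n')
Last column: Stggu$en
Original string S is at sorted index 5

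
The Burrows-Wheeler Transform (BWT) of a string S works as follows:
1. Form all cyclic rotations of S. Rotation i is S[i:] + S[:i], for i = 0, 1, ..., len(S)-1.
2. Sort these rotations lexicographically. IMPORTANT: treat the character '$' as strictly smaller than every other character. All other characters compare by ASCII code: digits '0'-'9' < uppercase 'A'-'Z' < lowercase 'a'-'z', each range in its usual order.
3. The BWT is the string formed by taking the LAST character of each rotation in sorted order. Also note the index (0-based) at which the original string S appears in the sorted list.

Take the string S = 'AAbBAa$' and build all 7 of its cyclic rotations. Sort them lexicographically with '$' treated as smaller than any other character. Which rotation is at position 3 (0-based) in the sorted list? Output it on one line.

All 7 rotations (rotation i = S[i:]+S[:i]):
  rot[0] = AAbBAa$
  rot[1] = AbBAa$A
  rot[2] = bBAa$AA
  rot[3] = BAa$AAb
  rot[4] = Aa$AAbB
  rot[5] = a$AAbBA
  rot[6] = $AAbBAa
Sorted (with $ < everything):
  sorted[0] = $AAbBAa
  sorted[1] = AAbBAa$
  sorted[2] = Aa$AAbB
  sorted[3] = AbBAa$A
  sorted[4] = BAa$AAb
  sorted[5] = a$AAbBA
  sorted[6] = bBAa$AA
sorted[3] = AbBAa$A

Answer: AbBAa$A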